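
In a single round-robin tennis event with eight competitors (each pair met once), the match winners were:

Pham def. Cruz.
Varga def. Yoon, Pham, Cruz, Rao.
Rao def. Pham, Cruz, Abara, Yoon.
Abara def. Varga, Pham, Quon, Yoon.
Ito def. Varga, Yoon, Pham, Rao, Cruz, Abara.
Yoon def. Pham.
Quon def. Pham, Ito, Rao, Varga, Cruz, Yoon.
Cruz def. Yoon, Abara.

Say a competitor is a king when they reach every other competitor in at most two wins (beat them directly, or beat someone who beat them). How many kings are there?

Varga cannot reach Ito, Quon in two steps.
Ito reaches everyone (king).
Yoon cannot reach Varga, Ito, Quon, Abara, Rao in two steps.
Pham cannot reach Varga, Ito, Quon, Rao in two steps.
Quon reaches everyone (king).
Cruz cannot reach Ito, Rao in two steps.
Abara reaches everyone (king).
Rao cannot reach Ito in two steps.
Kings: Ito, Quon, Abara — 3.

3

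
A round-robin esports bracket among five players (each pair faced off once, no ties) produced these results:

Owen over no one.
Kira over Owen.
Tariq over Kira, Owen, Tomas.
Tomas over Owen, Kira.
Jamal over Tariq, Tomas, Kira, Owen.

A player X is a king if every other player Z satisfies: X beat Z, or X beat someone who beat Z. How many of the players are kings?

Tariq cannot reach Jamal in two steps.
Kira cannot reach Tariq, Tomas, Jamal in two steps.
Owen cannot reach Tariq, Kira, Tomas, Jamal in two steps.
Tomas cannot reach Tariq, Jamal in two steps.
Jamal reaches everyone (king).
Kings: Jamal — 1.

1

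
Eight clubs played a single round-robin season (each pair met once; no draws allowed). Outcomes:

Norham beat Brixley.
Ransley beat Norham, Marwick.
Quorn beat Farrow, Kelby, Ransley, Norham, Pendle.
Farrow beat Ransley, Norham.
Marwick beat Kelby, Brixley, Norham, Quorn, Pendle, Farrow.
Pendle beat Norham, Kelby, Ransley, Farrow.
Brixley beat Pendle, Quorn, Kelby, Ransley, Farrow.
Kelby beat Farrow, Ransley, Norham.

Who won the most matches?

Marwick

Win totals: Kelby 3, Quorn 5, Marwick 6, Farrow 2, Pendle 4, Brixley 5, Norham 1, Ransley 2.
Marwick leads with 6 wins (next highest: 5).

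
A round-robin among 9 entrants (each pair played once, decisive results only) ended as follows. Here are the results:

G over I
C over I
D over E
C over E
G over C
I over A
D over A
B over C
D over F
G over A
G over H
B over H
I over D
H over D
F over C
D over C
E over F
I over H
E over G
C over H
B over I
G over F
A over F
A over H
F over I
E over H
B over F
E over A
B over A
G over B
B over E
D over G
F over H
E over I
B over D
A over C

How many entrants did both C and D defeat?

C beat: E, H, I.
D beat: A, C, E, F, G.
Both beat: E — 1.

1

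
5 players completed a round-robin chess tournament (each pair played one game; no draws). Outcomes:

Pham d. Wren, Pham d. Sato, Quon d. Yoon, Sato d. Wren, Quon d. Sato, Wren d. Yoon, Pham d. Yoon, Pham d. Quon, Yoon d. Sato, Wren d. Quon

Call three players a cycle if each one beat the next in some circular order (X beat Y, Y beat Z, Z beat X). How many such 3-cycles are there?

2

Win totals: Quon 2, Sato 1, Wren 2, Yoon 1, Pham 4.
A player with w wins dominates both others in C(w,2) triples; summing gives 1 + 0 + 1 + 0 + 6 = 8 transitive triples.
Total triples C(5,3) = 10, so cyclic triples = 10 − 8 = 2.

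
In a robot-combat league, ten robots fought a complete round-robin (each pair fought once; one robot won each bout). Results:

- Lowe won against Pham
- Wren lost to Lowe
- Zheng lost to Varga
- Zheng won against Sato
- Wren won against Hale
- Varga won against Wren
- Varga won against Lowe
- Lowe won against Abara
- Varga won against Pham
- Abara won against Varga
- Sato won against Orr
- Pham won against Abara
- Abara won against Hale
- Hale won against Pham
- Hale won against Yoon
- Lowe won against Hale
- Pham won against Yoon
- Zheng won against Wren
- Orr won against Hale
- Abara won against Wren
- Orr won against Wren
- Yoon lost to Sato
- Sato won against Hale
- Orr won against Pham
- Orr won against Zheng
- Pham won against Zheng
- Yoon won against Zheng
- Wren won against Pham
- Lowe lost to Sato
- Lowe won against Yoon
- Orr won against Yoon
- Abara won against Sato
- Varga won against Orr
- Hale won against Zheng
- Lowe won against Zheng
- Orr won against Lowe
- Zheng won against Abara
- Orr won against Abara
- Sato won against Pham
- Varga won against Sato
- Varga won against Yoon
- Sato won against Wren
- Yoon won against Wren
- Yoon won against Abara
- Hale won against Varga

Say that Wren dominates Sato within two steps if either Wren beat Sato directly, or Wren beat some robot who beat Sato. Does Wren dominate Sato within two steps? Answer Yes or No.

Wren did not beat Sato directly.
Wren beat Pham, Hale, but each of them lost to Sato. No two-step path.

No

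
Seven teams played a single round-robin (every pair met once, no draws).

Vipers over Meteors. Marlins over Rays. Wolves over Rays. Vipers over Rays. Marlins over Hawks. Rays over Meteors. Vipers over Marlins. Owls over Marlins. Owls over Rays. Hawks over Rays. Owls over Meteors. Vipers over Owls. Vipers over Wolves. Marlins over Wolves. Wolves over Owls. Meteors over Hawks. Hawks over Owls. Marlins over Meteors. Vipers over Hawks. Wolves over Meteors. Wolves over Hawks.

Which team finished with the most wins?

Win totals: Wolves 4, Marlins 4, Vipers 6, Hawks 2, Rays 1, Owls 3, Meteors 1.
Vipers leads with 6 wins (next highest: 4).

Vipers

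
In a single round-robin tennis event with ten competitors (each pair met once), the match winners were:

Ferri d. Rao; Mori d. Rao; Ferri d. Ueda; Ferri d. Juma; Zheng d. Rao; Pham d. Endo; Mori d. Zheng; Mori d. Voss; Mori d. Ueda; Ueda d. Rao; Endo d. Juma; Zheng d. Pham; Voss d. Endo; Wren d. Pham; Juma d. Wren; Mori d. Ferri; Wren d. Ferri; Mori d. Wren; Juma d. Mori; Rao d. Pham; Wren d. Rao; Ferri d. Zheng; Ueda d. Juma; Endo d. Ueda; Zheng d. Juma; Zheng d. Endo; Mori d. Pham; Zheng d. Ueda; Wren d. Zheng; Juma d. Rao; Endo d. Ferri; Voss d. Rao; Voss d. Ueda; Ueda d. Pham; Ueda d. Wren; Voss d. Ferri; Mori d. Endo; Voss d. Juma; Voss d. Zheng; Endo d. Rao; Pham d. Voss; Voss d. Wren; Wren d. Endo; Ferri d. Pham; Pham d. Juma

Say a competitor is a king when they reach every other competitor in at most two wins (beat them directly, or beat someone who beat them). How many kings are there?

Rao cannot reach Zheng, Ueda, Wren, Ferri, Mori in two steps.
Zheng reaches everyone (king).
Voss reaches everyone (king).
Ueda reaches everyone (king).
Endo cannot reach Voss in two steps.
Wren cannot reach Mori in two steps.
Ferri reaches everyone (king).
Pham reaches everyone (king).
Mori reaches everyone (king).
Juma reaches everyone (king).
Kings: Zheng, Voss, Ueda, Ferri, Pham, Mori, Juma — 7.

7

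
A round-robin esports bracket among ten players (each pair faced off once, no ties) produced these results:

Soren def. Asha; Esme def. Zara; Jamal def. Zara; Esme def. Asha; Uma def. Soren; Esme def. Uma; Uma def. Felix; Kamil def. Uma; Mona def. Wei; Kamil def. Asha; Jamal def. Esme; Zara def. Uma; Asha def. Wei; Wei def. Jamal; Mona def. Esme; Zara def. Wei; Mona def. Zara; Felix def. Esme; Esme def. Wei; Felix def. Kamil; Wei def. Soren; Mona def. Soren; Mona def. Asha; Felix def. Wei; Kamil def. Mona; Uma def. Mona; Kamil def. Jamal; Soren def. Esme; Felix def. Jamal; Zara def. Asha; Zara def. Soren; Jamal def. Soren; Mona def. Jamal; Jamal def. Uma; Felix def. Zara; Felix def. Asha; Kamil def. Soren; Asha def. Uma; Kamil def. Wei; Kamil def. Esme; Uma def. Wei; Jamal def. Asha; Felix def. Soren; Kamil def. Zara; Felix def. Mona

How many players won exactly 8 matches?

Win totals: Wei 2, Kamil 8, Zara 4, Esme 4, Felix 8, Mona 6, Uma 4, Jamal 5, Soren 2, Asha 2.
Exactly 8: Kamil, Felix — 2 players.

2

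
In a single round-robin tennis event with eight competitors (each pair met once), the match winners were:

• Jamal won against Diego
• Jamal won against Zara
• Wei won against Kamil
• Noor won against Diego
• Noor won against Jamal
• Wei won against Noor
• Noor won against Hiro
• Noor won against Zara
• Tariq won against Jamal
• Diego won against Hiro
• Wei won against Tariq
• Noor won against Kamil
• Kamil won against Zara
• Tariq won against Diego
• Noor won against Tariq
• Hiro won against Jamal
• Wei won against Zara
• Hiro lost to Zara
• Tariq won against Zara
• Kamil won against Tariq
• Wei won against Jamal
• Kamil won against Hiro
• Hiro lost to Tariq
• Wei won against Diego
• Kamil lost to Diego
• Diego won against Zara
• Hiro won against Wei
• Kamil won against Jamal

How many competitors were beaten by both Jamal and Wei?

2

Jamal beat: Zara, Diego.
Wei beat: Tariq, Jamal, Kamil, Zara, Noor, Diego.
Both beat: Zara, Diego — 2.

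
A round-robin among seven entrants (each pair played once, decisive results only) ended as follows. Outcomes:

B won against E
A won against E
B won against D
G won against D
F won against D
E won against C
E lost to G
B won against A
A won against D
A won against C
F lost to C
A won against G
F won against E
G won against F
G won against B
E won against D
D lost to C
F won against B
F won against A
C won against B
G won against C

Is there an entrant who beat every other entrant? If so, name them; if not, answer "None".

Highest win total is G with 5 (out of 6 possible).
G lost to A, so no entrant went undefeated.

None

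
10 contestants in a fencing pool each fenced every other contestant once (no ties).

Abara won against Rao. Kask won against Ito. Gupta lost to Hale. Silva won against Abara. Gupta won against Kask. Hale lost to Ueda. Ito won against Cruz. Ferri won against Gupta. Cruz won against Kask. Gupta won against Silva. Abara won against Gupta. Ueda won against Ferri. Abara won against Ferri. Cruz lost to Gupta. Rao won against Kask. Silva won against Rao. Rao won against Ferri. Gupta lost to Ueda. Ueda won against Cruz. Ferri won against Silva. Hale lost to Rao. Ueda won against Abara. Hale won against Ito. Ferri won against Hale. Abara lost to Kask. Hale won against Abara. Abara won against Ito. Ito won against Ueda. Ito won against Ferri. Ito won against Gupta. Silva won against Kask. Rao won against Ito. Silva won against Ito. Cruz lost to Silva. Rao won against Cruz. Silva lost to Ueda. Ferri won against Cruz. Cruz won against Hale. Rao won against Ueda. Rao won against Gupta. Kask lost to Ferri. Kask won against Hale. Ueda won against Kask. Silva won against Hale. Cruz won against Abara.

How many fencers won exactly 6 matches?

Win totals: Cruz 3, Hale 3, Silva 6, Ueda 7, Kask 3, Abara 4, Gupta 3, Ito 4, Ferri 5, Rao 7.
Exactly 6: Silva — 1 fencer.

1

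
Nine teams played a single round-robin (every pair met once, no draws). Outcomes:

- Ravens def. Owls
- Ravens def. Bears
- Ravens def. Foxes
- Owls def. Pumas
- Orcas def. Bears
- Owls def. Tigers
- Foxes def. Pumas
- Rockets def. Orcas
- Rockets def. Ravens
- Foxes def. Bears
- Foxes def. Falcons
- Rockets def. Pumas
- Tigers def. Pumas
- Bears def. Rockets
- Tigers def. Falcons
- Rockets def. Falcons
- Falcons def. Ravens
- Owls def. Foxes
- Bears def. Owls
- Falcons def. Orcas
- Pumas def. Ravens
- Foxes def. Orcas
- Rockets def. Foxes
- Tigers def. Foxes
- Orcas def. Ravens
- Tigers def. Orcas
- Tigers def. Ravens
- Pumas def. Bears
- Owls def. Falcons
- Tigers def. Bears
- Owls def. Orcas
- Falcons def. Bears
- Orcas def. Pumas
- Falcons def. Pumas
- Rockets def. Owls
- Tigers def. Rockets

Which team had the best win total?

Win totals: Tigers 7, Rockets 6, Ravens 3, Foxes 4, Pumas 2, Orcas 3, Falcons 4, Owls 5, Bears 2.
Tigers leads with 7 wins (next highest: 6).

Tigers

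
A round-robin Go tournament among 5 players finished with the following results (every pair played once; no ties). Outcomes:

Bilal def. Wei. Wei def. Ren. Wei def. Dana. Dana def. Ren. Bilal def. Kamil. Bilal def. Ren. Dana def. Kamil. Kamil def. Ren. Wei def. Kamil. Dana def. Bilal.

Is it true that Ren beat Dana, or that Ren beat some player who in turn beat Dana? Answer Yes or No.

Ren did not beat Dana directly.
Ren beat no one, so there is no intermediate player.

No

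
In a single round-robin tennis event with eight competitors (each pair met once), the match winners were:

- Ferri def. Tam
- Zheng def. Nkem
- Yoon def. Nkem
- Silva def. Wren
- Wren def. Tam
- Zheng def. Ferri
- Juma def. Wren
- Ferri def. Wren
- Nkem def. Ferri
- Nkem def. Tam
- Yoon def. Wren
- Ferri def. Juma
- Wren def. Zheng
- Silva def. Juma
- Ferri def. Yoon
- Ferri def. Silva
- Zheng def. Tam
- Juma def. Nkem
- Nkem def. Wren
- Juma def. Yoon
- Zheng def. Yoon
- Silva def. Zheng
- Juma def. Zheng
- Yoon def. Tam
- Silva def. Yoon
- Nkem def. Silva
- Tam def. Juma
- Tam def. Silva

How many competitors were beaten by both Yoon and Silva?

Yoon beat: Tam, Wren, Nkem.
Silva beat: Juma, Zheng, Yoon, Wren.
Both beat: Wren — 1.

1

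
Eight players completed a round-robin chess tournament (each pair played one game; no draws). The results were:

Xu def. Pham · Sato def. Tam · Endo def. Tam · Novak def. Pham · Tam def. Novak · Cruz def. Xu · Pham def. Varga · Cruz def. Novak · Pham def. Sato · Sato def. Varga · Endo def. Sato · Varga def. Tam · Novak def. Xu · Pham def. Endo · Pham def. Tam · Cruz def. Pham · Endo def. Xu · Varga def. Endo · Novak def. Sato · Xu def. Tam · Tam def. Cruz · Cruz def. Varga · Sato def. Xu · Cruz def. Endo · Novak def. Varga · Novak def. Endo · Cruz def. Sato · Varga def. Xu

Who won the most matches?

Win totals: Sato 3, Endo 3, Pham 4, Varga 3, Novak 5, Tam 2, Xu 2, Cruz 6.
Cruz leads with 6 wins (next highest: 5).

Cruz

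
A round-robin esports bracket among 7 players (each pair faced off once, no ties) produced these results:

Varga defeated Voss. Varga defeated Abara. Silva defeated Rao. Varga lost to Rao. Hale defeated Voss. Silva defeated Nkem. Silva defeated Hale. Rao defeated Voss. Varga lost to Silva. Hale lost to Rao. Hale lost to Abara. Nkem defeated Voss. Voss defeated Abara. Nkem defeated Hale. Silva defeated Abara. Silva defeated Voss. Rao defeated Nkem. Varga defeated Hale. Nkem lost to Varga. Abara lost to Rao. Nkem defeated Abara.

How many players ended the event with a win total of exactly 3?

Win totals: Nkem 3, Silva 6, Varga 4, Hale 1, Rao 5, Voss 1, Abara 1.
Exactly 3: Nkem — 1 player.

1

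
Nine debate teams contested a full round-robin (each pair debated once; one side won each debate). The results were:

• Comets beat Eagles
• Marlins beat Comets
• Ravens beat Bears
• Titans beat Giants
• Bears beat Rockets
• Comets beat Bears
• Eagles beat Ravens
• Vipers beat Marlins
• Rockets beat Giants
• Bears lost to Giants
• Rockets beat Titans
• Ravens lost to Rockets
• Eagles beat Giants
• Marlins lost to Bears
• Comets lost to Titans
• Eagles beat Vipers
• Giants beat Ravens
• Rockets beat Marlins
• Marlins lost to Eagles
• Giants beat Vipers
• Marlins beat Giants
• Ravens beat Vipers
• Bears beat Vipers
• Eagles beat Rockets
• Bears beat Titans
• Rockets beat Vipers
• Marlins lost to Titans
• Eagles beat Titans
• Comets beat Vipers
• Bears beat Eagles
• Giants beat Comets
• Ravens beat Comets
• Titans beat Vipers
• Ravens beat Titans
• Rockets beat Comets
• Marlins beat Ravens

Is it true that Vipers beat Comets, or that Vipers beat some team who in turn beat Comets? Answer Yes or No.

Yes

Vipers did not beat Comets directly.
Vipers beat Marlins. Of those, Marlins beat Comets.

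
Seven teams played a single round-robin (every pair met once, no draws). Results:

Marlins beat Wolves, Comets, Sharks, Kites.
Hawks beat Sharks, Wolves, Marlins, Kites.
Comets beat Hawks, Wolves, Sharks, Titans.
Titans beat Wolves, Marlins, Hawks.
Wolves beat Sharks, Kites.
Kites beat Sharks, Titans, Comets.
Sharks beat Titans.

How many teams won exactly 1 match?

Win totals: Marlins 4, Kites 3, Hawks 4, Titans 3, Sharks 1, Wolves 2, Comets 4.
Exactly 1: Sharks — 1 team.

1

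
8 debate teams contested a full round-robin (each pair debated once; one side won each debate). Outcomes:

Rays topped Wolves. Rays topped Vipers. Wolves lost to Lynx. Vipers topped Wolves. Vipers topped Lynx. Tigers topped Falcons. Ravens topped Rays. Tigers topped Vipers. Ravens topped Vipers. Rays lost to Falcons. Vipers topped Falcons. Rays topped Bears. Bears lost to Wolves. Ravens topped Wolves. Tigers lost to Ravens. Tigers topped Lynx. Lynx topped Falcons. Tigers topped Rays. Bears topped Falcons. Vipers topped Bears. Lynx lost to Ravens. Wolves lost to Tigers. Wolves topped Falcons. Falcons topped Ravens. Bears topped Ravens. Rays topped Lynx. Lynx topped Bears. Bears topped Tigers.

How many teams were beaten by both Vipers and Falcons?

Vipers beat: Wolves, Lynx, Bears, Falcons.
Falcons beat: Ravens, Rays.
No one was beaten by both.

0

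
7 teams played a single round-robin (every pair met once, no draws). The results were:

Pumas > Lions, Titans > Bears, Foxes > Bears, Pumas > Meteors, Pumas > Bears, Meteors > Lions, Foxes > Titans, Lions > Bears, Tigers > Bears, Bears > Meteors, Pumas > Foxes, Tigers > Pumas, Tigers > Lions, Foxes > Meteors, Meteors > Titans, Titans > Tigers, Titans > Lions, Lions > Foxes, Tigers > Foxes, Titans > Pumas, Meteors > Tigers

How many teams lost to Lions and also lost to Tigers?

Lions beat: Foxes, Bears.
Tigers beat: Foxes, Bears, Lions, Pumas.
Both beat: Foxes, Bears — 2.

2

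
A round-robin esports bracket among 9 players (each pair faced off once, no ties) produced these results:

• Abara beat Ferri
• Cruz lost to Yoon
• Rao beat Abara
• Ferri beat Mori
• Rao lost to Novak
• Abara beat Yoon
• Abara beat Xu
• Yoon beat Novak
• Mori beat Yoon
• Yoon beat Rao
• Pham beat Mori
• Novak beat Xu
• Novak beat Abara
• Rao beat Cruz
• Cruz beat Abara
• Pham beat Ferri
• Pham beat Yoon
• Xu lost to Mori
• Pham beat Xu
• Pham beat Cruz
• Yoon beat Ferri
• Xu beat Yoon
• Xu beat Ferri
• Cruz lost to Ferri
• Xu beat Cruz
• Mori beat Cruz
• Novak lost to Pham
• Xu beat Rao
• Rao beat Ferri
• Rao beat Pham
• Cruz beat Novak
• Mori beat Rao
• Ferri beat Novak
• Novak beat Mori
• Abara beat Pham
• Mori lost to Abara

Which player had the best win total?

Win totals: Cruz 2, Mori 4, Novak 4, Abara 5, Pham 6, Rao 4, Xu 4, Ferri 3, Yoon 4.
Pham leads with 6 wins (next highest: 5).

Pham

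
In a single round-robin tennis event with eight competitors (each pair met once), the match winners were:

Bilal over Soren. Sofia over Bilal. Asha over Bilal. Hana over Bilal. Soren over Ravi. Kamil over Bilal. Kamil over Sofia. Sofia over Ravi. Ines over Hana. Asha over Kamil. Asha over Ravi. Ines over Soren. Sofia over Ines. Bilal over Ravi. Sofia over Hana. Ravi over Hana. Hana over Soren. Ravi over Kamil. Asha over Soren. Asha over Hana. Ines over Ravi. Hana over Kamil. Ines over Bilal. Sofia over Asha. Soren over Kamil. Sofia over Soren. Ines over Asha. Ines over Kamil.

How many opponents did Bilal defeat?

2

Bilal's results: beat Ravi, Soren; lost to Sofia, Ines, Asha, Kamil, Hana.
That is 2 wins.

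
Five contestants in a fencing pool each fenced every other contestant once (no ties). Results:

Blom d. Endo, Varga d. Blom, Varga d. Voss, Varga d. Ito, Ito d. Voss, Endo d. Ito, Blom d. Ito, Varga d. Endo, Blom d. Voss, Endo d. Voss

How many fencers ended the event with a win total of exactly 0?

1

Win totals: Endo 2, Blom 3, Voss 0, Ito 1, Varga 4.
Exactly 0: Voss — 1 fencer.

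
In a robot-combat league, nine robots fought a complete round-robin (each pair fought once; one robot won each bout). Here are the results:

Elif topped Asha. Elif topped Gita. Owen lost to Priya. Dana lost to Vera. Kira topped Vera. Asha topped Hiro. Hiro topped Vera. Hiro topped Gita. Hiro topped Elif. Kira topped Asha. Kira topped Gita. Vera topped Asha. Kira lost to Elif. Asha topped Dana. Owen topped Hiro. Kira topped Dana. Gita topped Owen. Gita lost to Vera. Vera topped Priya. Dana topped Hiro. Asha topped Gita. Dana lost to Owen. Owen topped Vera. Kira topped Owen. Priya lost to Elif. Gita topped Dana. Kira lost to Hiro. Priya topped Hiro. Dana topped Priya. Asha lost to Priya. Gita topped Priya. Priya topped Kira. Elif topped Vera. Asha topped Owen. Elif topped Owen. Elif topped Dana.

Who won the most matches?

Elif

Win totals: Gita 3, Hiro 4, Asha 4, Owen 3, Vera 4, Priya 4, Elif 7, Dana 2, Kira 5.
Elif leads with 7 wins (next highest: 5).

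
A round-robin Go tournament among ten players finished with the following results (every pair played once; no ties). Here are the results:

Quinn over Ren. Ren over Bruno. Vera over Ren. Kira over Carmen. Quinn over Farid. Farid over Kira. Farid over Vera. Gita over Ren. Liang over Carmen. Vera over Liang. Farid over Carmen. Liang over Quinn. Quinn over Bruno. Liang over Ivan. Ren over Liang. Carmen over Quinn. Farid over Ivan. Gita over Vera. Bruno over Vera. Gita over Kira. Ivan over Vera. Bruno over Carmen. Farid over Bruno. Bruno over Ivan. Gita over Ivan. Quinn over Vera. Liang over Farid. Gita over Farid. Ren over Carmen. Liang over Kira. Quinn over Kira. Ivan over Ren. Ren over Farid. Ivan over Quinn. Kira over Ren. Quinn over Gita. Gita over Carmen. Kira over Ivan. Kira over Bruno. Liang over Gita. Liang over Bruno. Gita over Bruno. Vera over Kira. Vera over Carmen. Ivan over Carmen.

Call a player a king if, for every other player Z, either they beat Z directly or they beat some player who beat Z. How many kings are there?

Gita reaches everyone (king).
Vera reaches everyone (king).
Kira cannot reach Gita in two steps.
Farid cannot reach Gita in two steps.
Liang reaches everyone (king).
Quinn reaches everyone (king).
Bruno cannot reach Gita, Farid in two steps.
Ivan reaches everyone (king).
Carmen cannot reach Liang, Ivan in two steps.
Ren reaches everyone (king).
Kings: Gita, Vera, Liang, Quinn, Ivan, Ren — 6.

6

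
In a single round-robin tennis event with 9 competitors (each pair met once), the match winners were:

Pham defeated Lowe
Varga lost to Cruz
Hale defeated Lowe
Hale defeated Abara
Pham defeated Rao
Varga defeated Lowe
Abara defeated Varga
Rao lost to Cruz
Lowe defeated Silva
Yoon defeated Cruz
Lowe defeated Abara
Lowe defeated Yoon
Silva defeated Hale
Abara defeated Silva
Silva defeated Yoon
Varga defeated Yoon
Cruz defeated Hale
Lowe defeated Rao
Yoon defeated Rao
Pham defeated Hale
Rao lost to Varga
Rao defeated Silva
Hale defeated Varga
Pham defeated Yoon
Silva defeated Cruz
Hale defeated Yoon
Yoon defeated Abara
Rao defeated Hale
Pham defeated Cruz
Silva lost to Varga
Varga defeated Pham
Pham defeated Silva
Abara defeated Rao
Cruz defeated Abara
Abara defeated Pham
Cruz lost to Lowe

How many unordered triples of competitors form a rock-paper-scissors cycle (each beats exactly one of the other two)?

24

Win totals: Abara 4, Rao 2, Varga 5, Hale 4, Cruz 4, Pham 6, Lowe 5, Silva 3, Yoon 3.
A competitor with w wins dominates both others in C(w,2) triples; summing gives 6 + 1 + 10 + 6 + 6 + 15 + 10 + 3 + 3 = 60 transitive triples.
Total triples C(9,3) = 84, so cyclic triples = 84 − 60 = 24.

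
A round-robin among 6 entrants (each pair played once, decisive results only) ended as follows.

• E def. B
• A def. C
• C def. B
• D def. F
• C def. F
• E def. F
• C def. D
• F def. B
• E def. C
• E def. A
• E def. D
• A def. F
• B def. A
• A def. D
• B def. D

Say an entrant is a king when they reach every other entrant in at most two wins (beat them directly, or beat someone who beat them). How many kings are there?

A cannot reach E in two steps.
B cannot reach E in two steps.
C cannot reach E in two steps.
D cannot reach A, C, E in two steps.
E reaches everyone (king).
F cannot reach C, E in two steps.
Kings: E — 1.

1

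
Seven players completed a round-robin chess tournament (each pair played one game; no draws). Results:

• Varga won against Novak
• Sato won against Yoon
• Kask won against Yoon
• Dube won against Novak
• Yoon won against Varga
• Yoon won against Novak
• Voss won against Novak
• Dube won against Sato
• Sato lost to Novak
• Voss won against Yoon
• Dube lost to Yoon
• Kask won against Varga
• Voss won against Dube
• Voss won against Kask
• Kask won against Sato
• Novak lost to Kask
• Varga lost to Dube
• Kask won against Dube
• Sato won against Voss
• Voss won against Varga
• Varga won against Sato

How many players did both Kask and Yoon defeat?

Kask beat: Varga, Novak, Sato, Yoon, Dube.
Yoon beat: Varga, Novak, Dube.
Both beat: Varga, Novak, Dube — 3.

3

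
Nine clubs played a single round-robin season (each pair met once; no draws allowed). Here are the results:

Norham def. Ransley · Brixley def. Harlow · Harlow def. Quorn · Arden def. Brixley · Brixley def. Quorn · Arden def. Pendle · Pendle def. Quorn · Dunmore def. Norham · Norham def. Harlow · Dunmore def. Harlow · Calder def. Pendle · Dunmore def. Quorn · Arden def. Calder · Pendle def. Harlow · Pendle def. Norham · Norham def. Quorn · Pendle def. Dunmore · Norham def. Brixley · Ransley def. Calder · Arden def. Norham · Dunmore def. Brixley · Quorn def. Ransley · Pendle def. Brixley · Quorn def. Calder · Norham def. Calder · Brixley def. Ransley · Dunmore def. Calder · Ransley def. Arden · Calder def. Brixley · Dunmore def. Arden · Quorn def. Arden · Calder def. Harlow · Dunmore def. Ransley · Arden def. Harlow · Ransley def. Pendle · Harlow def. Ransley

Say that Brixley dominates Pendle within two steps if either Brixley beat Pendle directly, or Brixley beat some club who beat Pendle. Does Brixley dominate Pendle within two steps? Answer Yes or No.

Brixley did not beat Pendle directly.
Brixley beat Quorn, Harlow, Ransley. Of those, Ransley beat Pendle.

Yes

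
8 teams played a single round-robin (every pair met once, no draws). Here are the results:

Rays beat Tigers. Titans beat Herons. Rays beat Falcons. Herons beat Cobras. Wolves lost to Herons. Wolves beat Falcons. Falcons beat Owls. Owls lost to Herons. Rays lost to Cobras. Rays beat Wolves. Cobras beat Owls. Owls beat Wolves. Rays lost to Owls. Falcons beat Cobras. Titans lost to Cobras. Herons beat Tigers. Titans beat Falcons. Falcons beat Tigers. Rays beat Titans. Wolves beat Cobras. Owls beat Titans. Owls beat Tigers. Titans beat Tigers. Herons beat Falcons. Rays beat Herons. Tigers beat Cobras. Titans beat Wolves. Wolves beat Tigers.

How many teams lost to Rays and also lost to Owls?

3

Rays beat: Falcons, Herons, Wolves, Titans, Tigers.
Owls beat: Wolves, Titans, Rays, Tigers.
Both beat: Wolves, Titans, Tigers — 3.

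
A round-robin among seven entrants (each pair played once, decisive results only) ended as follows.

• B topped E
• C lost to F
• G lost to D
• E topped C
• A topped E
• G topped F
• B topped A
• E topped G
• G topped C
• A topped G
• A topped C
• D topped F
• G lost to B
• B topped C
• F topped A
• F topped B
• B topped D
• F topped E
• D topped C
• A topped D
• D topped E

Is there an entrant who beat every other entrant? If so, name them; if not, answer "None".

None

Highest win total is B with 5 (out of 6 possible).
B lost to F, so no entrant went undefeated.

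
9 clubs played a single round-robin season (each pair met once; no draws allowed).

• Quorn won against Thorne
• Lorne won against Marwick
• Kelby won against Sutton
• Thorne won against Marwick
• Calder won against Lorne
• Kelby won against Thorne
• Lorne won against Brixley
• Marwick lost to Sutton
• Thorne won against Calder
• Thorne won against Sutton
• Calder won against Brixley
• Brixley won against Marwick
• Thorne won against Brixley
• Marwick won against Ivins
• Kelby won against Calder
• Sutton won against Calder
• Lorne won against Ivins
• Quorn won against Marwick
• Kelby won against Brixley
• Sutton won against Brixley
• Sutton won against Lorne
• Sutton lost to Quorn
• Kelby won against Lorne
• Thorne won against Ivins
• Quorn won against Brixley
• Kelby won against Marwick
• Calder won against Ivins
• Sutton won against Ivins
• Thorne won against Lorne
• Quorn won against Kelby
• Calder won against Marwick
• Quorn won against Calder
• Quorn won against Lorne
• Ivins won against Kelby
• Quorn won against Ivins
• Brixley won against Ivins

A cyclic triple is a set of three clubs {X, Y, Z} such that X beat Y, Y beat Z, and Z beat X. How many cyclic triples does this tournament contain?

Win totals: Ivins 1, Quorn 8, Sutton 5, Thorne 6, Kelby 6, Brixley 2, Calder 4, Marwick 1, Lorne 3.
A club with w wins dominates both others in C(w,2) triples; summing gives 0 + 28 + 10 + 15 + 15 + 1 + 6 + 0 + 3 = 78 transitive triples.
Total triples C(9,3) = 84, so cyclic triples = 84 − 78 = 6.

6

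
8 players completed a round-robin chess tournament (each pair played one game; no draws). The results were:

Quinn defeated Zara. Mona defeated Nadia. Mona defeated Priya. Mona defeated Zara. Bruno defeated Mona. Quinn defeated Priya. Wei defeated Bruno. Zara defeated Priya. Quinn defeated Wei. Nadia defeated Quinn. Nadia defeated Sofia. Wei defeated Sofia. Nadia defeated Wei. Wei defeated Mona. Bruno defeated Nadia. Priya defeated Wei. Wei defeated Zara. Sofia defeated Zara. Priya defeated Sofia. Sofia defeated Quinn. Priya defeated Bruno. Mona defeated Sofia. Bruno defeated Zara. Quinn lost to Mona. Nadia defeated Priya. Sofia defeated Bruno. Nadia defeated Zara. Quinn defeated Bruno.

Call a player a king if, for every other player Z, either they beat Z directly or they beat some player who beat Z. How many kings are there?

7

Bruno reaches everyone (king).
Quinn reaches everyone (king).
Nadia reaches everyone (king).
Sofia reaches everyone (king).
Zara cannot reach Quinn, Nadia, Mona in two steps.
Mona reaches everyone (king).
Wei reaches everyone (king).
Priya reaches everyone (king).
Kings: Bruno, Quinn, Nadia, Sofia, Mona, Wei, Priya — 7.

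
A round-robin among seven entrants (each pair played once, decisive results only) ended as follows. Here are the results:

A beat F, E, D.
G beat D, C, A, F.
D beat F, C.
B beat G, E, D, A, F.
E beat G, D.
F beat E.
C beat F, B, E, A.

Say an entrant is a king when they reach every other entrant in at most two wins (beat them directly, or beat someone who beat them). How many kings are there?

3

A cannot reach B in two steps.
B reaches everyone (king).
C reaches everyone (king).
D cannot reach G in two steps.
E cannot reach B in two steps.
F cannot reach A, B, C in two steps.
G reaches everyone (king).
Kings: B, C, G — 3.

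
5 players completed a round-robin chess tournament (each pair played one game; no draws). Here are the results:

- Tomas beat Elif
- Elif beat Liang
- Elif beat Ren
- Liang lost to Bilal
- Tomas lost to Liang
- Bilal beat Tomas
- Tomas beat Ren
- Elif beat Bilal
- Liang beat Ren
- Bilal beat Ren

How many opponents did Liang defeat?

Liang's results: beat Ren, Tomas; lost to Elif, Bilal.
That is 2 wins.

2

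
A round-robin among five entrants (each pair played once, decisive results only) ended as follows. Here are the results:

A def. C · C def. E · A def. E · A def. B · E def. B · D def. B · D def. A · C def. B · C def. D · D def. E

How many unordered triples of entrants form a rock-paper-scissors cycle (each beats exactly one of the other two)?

1

Win totals: A 3, B 0, C 3, D 3, E 1.
An entrant with w wins dominates both others in C(w,2) triples; summing gives 3 + 0 + 3 + 3 + 0 = 9 transitive triples.
Total triples C(5,3) = 10, so cyclic triples = 10 − 9 = 1.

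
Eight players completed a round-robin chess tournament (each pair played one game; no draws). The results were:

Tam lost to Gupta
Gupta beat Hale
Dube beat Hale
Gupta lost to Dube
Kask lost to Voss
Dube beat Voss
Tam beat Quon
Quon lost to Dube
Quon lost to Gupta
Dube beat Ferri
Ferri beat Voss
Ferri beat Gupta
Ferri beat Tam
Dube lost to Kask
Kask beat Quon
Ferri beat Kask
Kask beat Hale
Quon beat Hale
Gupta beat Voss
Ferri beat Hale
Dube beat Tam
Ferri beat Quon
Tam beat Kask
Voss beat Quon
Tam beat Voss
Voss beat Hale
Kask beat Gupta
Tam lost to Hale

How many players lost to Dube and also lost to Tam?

2

Dube beat: Quon, Ferri, Hale, Voss, Tam, Gupta.
Tam beat: Quon, Voss, Kask.
Both beat: Quon, Voss — 2.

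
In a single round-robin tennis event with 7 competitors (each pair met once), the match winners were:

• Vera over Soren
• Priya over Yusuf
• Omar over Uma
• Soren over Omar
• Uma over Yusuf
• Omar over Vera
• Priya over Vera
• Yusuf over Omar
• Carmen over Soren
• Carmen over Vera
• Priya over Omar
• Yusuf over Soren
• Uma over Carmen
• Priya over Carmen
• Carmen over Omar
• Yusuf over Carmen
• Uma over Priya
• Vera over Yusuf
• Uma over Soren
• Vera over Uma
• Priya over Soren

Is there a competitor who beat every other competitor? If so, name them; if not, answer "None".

None

Highest win total is Priya with 5 (out of 6 possible).
Priya lost to Uma, so no competitor went undefeated.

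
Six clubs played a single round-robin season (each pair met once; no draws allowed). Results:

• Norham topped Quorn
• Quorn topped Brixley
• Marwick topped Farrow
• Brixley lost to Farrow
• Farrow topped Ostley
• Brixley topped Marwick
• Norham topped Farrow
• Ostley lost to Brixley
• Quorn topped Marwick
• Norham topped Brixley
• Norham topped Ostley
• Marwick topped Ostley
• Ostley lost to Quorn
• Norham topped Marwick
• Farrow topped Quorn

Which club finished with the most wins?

Norham

Win totals: Ostley 0, Quorn 3, Marwick 2, Brixley 2, Norham 5, Farrow 3.
Norham leads with 5 wins (next highest: 3).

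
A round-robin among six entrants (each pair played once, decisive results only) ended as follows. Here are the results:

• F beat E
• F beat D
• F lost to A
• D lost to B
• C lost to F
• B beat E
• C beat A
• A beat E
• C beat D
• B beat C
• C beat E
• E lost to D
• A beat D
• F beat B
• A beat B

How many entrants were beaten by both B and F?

B beat: C, D, E.
F beat: B, C, D, E.
Both beat: C, D, E — 3.

3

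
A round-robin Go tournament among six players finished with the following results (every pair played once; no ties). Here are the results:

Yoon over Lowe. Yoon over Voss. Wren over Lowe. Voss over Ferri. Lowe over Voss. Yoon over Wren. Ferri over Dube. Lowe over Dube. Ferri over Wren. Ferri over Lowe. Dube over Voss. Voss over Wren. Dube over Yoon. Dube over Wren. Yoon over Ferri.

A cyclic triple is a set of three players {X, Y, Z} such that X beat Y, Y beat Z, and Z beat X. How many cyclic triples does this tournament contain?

6

Win totals: Ferri 3, Yoon 4, Voss 2, Dube 3, Wren 1, Lowe 2.
A player with w wins dominates both others in C(w,2) triples; summing gives 3 + 6 + 1 + 3 + 0 + 1 = 14 transitive triples.
Total triples C(6,3) = 20, so cyclic triples = 20 − 14 = 6.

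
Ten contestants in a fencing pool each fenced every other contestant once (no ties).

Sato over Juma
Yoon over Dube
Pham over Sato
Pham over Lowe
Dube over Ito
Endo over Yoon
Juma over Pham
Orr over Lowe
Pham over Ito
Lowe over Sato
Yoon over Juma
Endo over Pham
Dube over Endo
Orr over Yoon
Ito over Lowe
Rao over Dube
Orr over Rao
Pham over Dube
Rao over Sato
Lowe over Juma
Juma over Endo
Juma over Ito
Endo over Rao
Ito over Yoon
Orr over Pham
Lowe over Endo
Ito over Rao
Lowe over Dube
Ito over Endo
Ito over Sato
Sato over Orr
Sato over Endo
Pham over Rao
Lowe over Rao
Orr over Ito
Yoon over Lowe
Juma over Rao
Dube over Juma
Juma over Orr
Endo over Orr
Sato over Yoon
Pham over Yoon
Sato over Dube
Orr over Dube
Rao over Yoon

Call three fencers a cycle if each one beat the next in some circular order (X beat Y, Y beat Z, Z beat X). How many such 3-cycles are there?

Win totals: Pham 6, Orr 6, Lowe 5, Ito 5, Yoon 3, Rao 3, Sato 5, Endo 4, Juma 5, Dube 3.
A fencer with w wins dominates both others in C(w,2) triples; summing gives 15 + 15 + 10 + 10 + 3 + 3 + 10 + 6 + 10 + 3 = 85 transitive triples.
Total triples C(10,3) = 120, so cyclic triples = 120 − 85 = 35.

35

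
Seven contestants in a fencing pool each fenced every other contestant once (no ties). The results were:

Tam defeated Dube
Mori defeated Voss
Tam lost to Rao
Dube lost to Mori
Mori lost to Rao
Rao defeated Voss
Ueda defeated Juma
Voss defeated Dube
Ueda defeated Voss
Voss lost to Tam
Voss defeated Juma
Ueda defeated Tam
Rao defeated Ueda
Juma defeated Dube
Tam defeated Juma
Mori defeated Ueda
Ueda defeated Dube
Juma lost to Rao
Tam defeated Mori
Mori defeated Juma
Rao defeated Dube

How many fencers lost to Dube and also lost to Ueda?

Dube beat: no one.
Ueda beat: Tam, Dube, Voss, Juma.
No one was beaten by both.

0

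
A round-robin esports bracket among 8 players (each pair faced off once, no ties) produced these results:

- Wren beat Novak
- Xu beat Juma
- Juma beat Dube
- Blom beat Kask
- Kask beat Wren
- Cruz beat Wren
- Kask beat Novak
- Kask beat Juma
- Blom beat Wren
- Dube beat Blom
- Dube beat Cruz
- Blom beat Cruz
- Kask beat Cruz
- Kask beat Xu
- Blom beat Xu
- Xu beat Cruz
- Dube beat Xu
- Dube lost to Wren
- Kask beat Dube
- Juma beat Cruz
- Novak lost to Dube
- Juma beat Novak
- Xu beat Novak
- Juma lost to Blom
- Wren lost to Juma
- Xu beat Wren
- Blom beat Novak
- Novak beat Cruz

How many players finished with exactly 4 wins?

3

Win totals: Kask 6, Dube 4, Novak 1, Cruz 1, Xu 4, Blom 6, Juma 4, Wren 2.
Exactly 4: Dube, Xu, Juma — 3 players.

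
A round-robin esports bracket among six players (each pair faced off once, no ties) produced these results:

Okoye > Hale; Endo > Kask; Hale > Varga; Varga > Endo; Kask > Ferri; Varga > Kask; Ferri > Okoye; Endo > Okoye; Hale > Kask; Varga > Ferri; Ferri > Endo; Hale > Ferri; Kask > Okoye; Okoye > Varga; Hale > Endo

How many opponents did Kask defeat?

2

Kask's results: beat Okoye, Ferri; lost to Endo, Hale, Varga.
That is 2 wins.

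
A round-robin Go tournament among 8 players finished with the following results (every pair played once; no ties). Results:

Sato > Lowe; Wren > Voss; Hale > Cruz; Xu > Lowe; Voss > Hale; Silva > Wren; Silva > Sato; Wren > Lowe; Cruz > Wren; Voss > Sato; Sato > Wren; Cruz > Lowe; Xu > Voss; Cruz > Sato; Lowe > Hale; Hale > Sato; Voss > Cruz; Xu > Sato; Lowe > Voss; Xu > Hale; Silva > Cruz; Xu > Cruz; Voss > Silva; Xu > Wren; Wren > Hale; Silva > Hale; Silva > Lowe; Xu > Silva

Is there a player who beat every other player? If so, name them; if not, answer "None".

Xu has 7 wins out of 7 opponents — a perfect record.

Xu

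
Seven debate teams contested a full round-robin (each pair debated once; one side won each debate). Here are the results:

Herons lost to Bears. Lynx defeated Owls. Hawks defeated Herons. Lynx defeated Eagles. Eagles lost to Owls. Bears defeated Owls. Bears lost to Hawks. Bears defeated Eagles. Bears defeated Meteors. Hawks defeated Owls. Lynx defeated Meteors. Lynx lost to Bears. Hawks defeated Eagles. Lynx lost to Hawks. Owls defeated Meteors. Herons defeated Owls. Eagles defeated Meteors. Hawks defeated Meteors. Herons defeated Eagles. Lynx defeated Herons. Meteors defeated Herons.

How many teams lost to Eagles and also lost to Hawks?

1

Eagles beat: Meteors.
Hawks beat: Meteors, Owls, Eagles, Herons, Lynx, Bears.
Both beat: Meteors — 1.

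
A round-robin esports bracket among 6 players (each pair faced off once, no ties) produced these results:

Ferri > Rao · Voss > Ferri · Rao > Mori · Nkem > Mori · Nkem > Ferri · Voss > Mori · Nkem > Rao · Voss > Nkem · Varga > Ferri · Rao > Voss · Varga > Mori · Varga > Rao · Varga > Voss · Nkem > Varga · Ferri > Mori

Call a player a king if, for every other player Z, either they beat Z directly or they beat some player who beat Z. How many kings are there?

3

Voss reaches everyone (king).
Rao cannot reach Varga in two steps.
Ferri cannot reach Nkem, Varga in two steps.
Nkem reaches everyone (king).
Mori cannot reach Voss, Rao, Ferri, Nkem, Varga in two steps.
Varga reaches everyone (king).
Kings: Voss, Nkem, Varga — 3.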